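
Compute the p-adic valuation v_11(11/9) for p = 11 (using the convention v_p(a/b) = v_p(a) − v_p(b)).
v_11(11/9) = 1

Factor powers of 11 from the numerator and denominator of the reduced fraction: 11 = 11^1 · 1 and 9 = 11^0 · 9. Apply v_p(a/b) = v_p(a) − v_p(b): v_11(11/9) = 1 − 0 = 1.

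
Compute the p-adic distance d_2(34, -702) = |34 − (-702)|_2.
d_2(34, -702) = 1/32

Step 1 — x − y = 34 − (-702) = 736. Step 2 — v_2(736) = 5 (factor: 736 = (2^5 · 23); the sign does not affect v_p). Step 3 — |x − y|_2 = 2^{-5} = 1/32.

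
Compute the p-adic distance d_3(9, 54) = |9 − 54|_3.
d_3(9, 54) = 1/9

Step 1 — x − y = 9 − 54 = -45. Step 2 — v_3(-45) = 2 (factor: -45 = −(3^2 · 5); the sign does not affect v_p). Step 3 — |x − y|_3 = 3^{-2} = 1/9.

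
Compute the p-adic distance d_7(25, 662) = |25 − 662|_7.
d_7(25, 662) = 1/49

Step 1 — x − y = 25 − 662 = -637. Step 2 — v_7(-637) = 2 (factor: -637 = −(7^2 · 13); the sign does not affect v_p). Step 3 — |x − y|_7 = 7^{-2} = 1/49.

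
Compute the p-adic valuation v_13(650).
v_13(650) = 1

v_13(n) is the largest exponent k such that 13^k divides n. Factor out: 650 = 13^1 · 50. (Sign doesn't affect v_p.) So v_13(650) = 1.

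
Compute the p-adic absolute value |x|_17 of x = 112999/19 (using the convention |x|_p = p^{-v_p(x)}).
|112999/19|_17 = 1/4913

Step 1 — compute v_17(x) by factoring powers of 17 out of the numerator and denominator: v_17(112999/19) = 3. Step 2 — apply |x|_p = p^{-v_p(x)} = 17^{-3} = 1/4913.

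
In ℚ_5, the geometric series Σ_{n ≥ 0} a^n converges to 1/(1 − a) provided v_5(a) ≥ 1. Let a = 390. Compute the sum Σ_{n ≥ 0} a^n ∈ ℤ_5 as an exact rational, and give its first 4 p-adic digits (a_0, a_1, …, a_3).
Σ a^n = 1/(1 − a) = -1/389;  first 4 digits = (1, 3, 4, 1)

v_5(a) = 1 ≥ 1, so the series converges in ℤ_5 to 1/(1 − a) = 1/(1 − 390) = -1/389. Expand this rational in ℤ_5: compute digits iteratively via d_i = x_i mod 5, x_{i+1} = (x_i − d_i)/5. The first 4 digits are (1, 3, 4, 1).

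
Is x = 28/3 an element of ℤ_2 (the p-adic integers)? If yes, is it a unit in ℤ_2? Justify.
x ∈ ℤ_2 but not a unit; v_2(x) = 2 > 0

ℤ_2 = {x ∈ ℚ_2 : v_2(x) ≥ 0} and ℤ_2^× = {x ∈ ℤ_2 : v_2(x) = 0}. Here v_2(28/3) = v_2(num) − v_2(den) = 2; compare against these criteria.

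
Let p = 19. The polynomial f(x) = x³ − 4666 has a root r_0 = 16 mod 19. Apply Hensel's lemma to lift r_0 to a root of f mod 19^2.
r_1 = 358 (mod 361)

Hensel: r_{i+1} = r_i − f(r_i)/f′(r_i) mod 19^{i+2}, where f′(x) = 3x². Iterate:
  r_0 = 16 (mod 19)
  r_1 = 358 (mod 361)
Final: r = 358 with f(r) ≡ 0 mod 19^2.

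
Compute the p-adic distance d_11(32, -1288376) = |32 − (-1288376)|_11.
d_11(32, -1288376) = 1/161051

Step 1 — x − y = 32 − (-1288376) = 1288408. Step 2 — v_11(1288408) = 5 (factor: 1288408 = (11^5 · 8); the sign does not affect v_p). Step 3 — |x − y|_11 = 11^{-5} = 1/161051.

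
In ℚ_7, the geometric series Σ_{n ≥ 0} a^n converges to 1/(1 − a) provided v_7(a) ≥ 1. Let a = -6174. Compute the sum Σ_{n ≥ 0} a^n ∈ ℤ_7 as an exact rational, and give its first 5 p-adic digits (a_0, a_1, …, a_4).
Σ a^n = 1/(1 − a) = 1/6175;  first 5 digits = (1, 0, 0, 3, 4)

v_7(a) = 3 ≥ 1, so the series converges in ℤ_7 to 1/(1 − a) = 1/(1 − (-6174)) = 1/6175. Expand this rational in ℤ_7: compute digits iteratively via d_i = x_i mod 7, x_{i+1} = (x_i − d_i)/7. The first 5 digits are (1, 0, 0, 3, 4).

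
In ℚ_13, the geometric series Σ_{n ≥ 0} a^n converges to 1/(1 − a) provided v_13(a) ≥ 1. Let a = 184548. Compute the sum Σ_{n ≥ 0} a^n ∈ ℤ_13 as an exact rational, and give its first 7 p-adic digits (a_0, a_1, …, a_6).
Σ a^n = 1/(1 − a) = -1/184547;  first 7 digits = (1, 0, 0, 6, 6, 0, 10)

v_13(a) = 3 ≥ 1, so the series converges in ℤ_13 to 1/(1 − a) = 1/(1 − 184548) = -1/184547. Expand this rational in ℤ_13: compute digits iteratively via d_i = x_i mod 13, x_{i+1} = (x_i − d_i)/13. The first 7 digits are (1, 0, 0, 6, 6, 0, 10).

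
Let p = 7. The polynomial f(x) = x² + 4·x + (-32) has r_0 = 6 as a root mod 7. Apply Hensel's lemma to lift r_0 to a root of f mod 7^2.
r_1 = 41 (mod 49)

Hensel: r_{i+1} = r_i − f(r_i)·(f′(r_i))^{-1} mod 7^{i+2}, f′(x) = 2x + 4. Iterate:
  r_0 = 6 (mod 7)
  r_1 = 41 (mod 49)
Final: r = 41 satisfies f(r) ≡ 0 mod 7^2.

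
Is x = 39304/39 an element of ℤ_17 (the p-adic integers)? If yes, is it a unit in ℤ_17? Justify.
x ∈ ℤ_17 but not a unit; v_17(x) = 3 > 0

ℤ_17 = {x ∈ ℚ_17 : v_17(x) ≥ 0} and ℤ_17^× = {x ∈ ℤ_17 : v_17(x) = 0}. Here v_17(39304/39) = v_17(num) − v_17(den) = 3; compare against these criteria.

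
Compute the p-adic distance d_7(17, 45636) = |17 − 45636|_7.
d_7(17, 45636) = 1/2401

Step 1 — x − y = 17 − 45636 = -45619. Step 2 — v_7(-45619) = 4 (factor: -45619 = −(7^4 · 19); the sign does not affect v_p). Step 3 — |x − y|_7 = 7^{-4} = 1/2401.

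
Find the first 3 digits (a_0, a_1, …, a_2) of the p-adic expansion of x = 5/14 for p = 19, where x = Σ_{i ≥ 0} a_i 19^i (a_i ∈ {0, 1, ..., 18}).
(a_0, …, a_2) = (18, 14, 6)

v_19(5/14) = 0 (numerator and denominator both coprime to 19), so x ∈ ℤ_19^×. Compute digits iteratively via a_i = x_i mod 19, x_{i+1} = (x_i − a_i)/19, with x_0 = x:
  x_0 = 5/14;  a_0 = 18;  x_1 = (x_0 − 18)/19 = -13/14
  x_1 = -13/14;  a_1 = 14;  x_2 = (x_1 − 14)/19 = -11/14
  x_2 = -11/14;  a_2 = 6;  x_3 = (x_2 − 6)/19 = -5/14
Digits: (18, 14, 6).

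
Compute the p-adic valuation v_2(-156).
v_2(-156) = 2

v_2(n) is the largest exponent k such that 2^k divides n. Factor out: -156 = -2^2 · 39. (Sign doesn't affect v_p.) So v_2(-156) = 2.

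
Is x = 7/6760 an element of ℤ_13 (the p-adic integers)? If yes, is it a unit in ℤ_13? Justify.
x ∉ ℤ_13 (v_13(x) = -2 < 0)

ℤ_13 = {x ∈ ℚ_13 : v_13(x) ≥ 0} and ℤ_13^× = {x ∈ ℤ_13 : v_13(x) = 0}. Here v_13(7/6760) = v_13(num) − v_13(den) = -2; compare against these criteria.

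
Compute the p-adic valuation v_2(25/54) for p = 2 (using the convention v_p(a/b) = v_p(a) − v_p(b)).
v_2(25/54) = -1

Factor powers of 2 from the numerator and denominator of the reduced fraction: 25 = 2^0 · 25 and 54 = 2^1 · 27. Apply v_p(a/b) = v_p(a) − v_p(b): v_2(25/54) = 0 − 1 = -1.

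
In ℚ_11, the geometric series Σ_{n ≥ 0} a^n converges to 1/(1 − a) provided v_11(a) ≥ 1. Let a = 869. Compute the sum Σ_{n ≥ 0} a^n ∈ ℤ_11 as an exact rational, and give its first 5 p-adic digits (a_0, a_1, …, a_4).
Σ a^n = 1/(1 − a) = -1/868;  first 5 digits = (1, 2, 0, 4, 9)

v_11(a) = 1 ≥ 1, so the series converges in ℤ_11 to 1/(1 − a) = 1/(1 − 869) = -1/868. Expand this rational in ℤ_11: compute digits iteratively via d_i = x_i mod 11, x_{i+1} = (x_i − d_i)/11. The first 5 digits are (1, 2, 0, 4, 9).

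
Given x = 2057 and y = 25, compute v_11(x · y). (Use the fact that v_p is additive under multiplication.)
v_11(51425) = 2

v_p(x) = 2 (factor: 2057 = 11^2 · 17); v_p(y) = 0 (factor: 25 = 11^0 · 25). Additivity: v_p(xy) = v_p(x) + v_p(y) = 2 + 0 = 2. (Direct check: xy = 51425 = 11^2 · (425).)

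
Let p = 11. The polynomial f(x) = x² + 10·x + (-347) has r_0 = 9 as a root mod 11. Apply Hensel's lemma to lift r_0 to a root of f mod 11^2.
r_1 = 119 (mod 121)

Hensel: r_{i+1} = r_i − f(r_i)·(f′(r_i))^{-1} mod 11^{i+2}, f′(x) = 2x + 10. Iterate:
  r_0 = 9 (mod 11)
  r_1 = 119 (mod 121)
Final: r = 119 satisfies f(r) ≡ 0 mod 11^2.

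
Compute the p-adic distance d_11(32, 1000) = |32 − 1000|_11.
d_11(32, 1000) = 1/121

Step 1 — x − y = 32 − 1000 = -968. Step 2 — v_11(-968) = 2 (factor: -968 = −(11^2 · 8); the sign does not affect v_p). Step 3 — |x − y|_11 = 11^{-2} = 1/121.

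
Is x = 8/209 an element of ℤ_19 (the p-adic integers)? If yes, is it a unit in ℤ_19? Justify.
x ∉ ℤ_19 (v_19(x) = -1 < 0)

ℤ_19 = {x ∈ ℚ_19 : v_19(x) ≥ 0} and ℤ_19^× = {x ∈ ℤ_19 : v_19(x) = 0}. Here v_19(8/209) = v_19(num) − v_19(den) = -1; compare against these criteria.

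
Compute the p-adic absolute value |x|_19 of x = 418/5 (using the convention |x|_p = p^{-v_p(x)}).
|418/5|_19 = 1/19

Step 1 — compute v_19(x) by factoring powers of 19 out of the numerator and denominator: v_19(418/5) = 1. Step 2 — apply |x|_p = p^{-v_p(x)} = 19^{-1} = 1/19.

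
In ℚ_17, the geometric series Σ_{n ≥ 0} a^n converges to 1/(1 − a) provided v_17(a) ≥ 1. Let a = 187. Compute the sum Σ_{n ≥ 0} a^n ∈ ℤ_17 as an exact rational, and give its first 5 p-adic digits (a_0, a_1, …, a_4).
Σ a^n = 1/(1 − a) = -1/186;  first 5 digits = (1, 11, 2, 12, 14)

v_17(a) = 1 ≥ 1, so the series converges in ℤ_17 to 1/(1 − a) = 1/(1 − 187) = -1/186. Expand this rational in ℤ_17: compute digits iteratively via d_i = x_i mod 17, x_{i+1} = (x_i − d_i)/17. The first 5 digits are (1, 11, 2, 12, 14).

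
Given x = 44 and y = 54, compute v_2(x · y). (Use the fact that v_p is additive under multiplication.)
v_2(2376) = 3

v_p(x) = 2 (factor: 44 = 2^2 · 11); v_p(y) = 1 (factor: 54 = 2^1 · 27). Additivity: v_p(xy) = v_p(x) + v_p(y) = 2 + 1 = 3. (Direct check: xy = 2376 = 2^3 · (297).)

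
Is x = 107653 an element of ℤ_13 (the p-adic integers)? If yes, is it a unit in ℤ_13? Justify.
x ∈ ℤ_13 but not a unit; v_13(x) = 3 > 0

ℤ_13 = {x ∈ ℚ_13 : v_13(x) ≥ 0} and ℤ_13^× = {x ∈ ℤ_13 : v_13(x) = 0}. Here v_13(107653) = v_13(num) − v_13(den) = 3; compare against these criteria.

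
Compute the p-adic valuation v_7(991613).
v_7(991613) = 5

v_7(n) is the largest exponent k such that 7^k divides n. Factor out: 991613 = 7^5 · 59. (Sign doesn't affect v_p.) So v_7(991613) = 5.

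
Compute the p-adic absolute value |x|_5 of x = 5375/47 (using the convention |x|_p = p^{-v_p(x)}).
|5375/47|_5 = 1/125

Step 1 — compute v_5(x) by factoring powers of 5 out of the numerator and denominator: v_5(5375/47) = 3. Step 2 — apply |x|_p = p^{-v_p(x)} = 5^{-3} = 1/125.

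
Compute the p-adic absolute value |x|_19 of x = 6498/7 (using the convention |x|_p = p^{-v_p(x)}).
|6498/7|_19 = 1/361

Step 1 — compute v_19(x) by factoring powers of 19 out of the numerator and denominator: v_19(6498/7) = 2. Step 2 — apply |x|_p = p^{-v_p(x)} = 19^{-2} = 1/361.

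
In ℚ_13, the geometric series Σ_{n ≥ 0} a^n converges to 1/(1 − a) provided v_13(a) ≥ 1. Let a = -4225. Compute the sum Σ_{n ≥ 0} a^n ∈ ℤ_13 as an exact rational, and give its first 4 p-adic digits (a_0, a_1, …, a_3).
Σ a^n = 1/(1 − a) = 1/4226;  first 4 digits = (1, 0, 1, 11)

v_13(a) = 2 ≥ 1, so the series converges in ℤ_13 to 1/(1 − a) = 1/(1 − (-4225)) = 1/4226. Expand this rational in ℤ_13: compute digits iteratively via d_i = x_i mod 13, x_{i+1} = (x_i − d_i)/13. The first 4 digits are (1, 0, 1, 11).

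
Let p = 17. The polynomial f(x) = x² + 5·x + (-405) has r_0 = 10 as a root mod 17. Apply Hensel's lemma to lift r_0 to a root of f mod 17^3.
r_2 = 2390 (mod 4913)

Hensel: r_{i+1} = r_i − f(r_i)·(f′(r_i))^{-1} mod 17^{i+2}, f′(x) = 2x + 5. Iterate:
  r_0 = 10 (mod 17)
  r_1 = 78 (mod 289)
  r_2 = 2390 (mod 4913)
Final: r = 2390 satisfies f(r) ≡ 0 mod 17^3.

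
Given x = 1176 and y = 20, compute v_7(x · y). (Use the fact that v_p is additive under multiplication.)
v_7(23520) = 2

v_p(x) = 2 (factor: 1176 = 7^2 · 24); v_p(y) = 0 (factor: 20 = 7^0 · 20). Additivity: v_p(xy) = v_p(x) + v_p(y) = 2 + 0 = 2. (Direct check: xy = 23520 = 7^2 · (480).)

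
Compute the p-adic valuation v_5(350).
v_5(350) = 2

v_5(n) is the largest exponent k such that 5^k divides n. Factor out: 350 = 5^2 · 14. (Sign doesn't affect v_p.) So v_5(350) = 2.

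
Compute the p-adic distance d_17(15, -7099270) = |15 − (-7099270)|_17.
d_17(15, -7099270) = 1/1419857

Step 1 — x − y = 15 − (-7099270) = 7099285. Step 2 — v_17(7099285) = 5 (factor: 7099285 = (17^5 · 5); the sign does not affect v_p). Step 3 — |x − y|_17 = 17^{-5} = 1/1419857.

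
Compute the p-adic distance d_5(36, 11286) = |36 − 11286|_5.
d_5(36, 11286) = 1/625

Step 1 — x − y = 36 − 11286 = -11250. Step 2 — v_5(-11250) = 4 (factor: -11250 = −(5^4 · 18); the sign does not affect v_p). Step 3 — |x − y|_5 = 5^{-4} = 1/625.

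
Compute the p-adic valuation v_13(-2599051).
v_13(-2599051) = 5

v_13(n) is the largest exponent k such that 13^k divides n. Factor out: -2599051 = -13^5 · 7. (Sign doesn't affect v_p.) So v_13(-2599051) = 5.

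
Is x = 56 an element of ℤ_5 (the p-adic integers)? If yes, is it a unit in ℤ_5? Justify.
x ∈ ℤ_5^× (unit); v_5(x) = 0

ℤ_5 = {x ∈ ℚ_5 : v_5(x) ≥ 0} and ℤ_5^× = {x ∈ ℤ_5 : v_5(x) = 0}. Here v_5(56) = v_5(num) − v_5(den) = 0; compare against these criteria.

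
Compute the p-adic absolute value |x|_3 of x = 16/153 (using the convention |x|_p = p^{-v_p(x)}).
|16/153|_3 = 9

Step 1 — compute v_3(x) by factoring powers of 3 out of the numerator and denominator: v_3(16/153) = -2. Step 2 — apply |x|_p = p^{-v_p(x)} = 3^{2} = 9.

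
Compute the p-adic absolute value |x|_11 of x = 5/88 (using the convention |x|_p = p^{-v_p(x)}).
|5/88|_11 = 11

Step 1 — compute v_11(x) by factoring powers of 11 out of the numerator and denominator: v_11(5/88) = -1. Step 2 — apply |x|_p = p^{-v_p(x)} = 11^{1} = 11.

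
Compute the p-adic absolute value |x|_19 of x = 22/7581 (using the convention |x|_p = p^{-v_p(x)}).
|22/7581|_19 = 361

Step 1 — compute v_19(x) by factoring powers of 19 out of the numerator and denominator: v_19(22/7581) = -2. Step 2 — apply |x|_p = p^{-v_p(x)} = 19^{2} = 361.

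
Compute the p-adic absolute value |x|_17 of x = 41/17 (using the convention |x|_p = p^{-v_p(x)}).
|41/17|_17 = 17

Step 1 — compute v_17(x) by factoring powers of 17 out of the numerator and denominator: v_17(41/17) = -1. Step 2 — apply |x|_p = p^{-v_p(x)} = 17^{1} = 17.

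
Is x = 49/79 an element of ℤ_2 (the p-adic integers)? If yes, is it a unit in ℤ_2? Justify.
x ∈ ℤ_2^× (unit); v_2(x) = 0

ℤ_2 = {x ∈ ℚ_2 : v_2(x) ≥ 0} and ℤ_2^× = {x ∈ ℤ_2 : v_2(x) = 0}. Here v_2(49/79) = v_2(num) − v_2(den) = 0; compare against these criteria.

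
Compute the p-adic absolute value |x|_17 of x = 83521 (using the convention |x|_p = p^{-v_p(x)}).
|83521|_17 = 1/83521

Step 1 — compute v_17(x) by factoring powers of 17 out of the numerator and denominator: v_17(83521) = 4. Step 2 — apply |x|_p = p^{-v_p(x)} = 17^{-4} = 1/83521.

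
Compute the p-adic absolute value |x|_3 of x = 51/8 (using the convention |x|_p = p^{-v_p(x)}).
|51/8|_3 = 1/3

Step 1 — compute v_3(x) by factoring powers of 3 out of the numerator and denominator: v_3(51/8) = 1. Step 2 — apply |x|_p = p^{-v_p(x)} = 3^{-1} = 1/3.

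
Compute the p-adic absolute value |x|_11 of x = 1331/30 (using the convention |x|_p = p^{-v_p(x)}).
|1331/30|_11 = 1/1331

Step 1 — compute v_11(x) by factoring powers of 11 out of the numerator and denominator: v_11(1331/30) = 3. Step 2 — apply |x|_p = p^{-v_p(x)} = 11^{-3} = 1/1331.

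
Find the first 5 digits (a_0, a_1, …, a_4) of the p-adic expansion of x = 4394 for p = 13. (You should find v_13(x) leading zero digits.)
(a_0, …, a_4) = (0, 0, 0, 2, 0)

v_13(4394) = 3, so a_0 = ... = a_2 = 0. Factor out: x = 13^3 · u with u = 2 a unit in ℤ_13. Expand u iteratively via a_{v+i} = u_i mod 13, u_{i+1} = (u_i − a_{v+i})/13:
  u_0 = 2;  a_3 = 2;  u_1 = (u_0 − 2)/13 = 0
  u_1 = 0;  a_4 = 0;  u_2 = (u_1 − 0)/13 = 0
Digits: (0, 0, 0, 2, 0).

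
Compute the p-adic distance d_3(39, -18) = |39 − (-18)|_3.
d_3(39, -18) = 1/3

Step 1 — x − y = 39 − (-18) = 57. Step 2 — v_3(57) = 1 (factor: 57 = (3^1 · 19); the sign does not affect v_p). Step 3 — |x − y|_3 = 3^{-1} = 1/3.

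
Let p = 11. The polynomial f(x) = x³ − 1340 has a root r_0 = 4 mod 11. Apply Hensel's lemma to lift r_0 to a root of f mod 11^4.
r_3 = 5647 (mod 14641)

Hensel: r_{i+1} = r_i − f(r_i)/f′(r_i) mod 11^{i+2}, where f′(x) = 3x². Iterate:
  r_0 = 4 (mod 11)
  r_1 = 81 (mod 121)
  r_2 = 323 (mod 1331)
  r_3 = 5647 (mod 14641)
Final: r = 5647 with f(r) ≡ 0 mod 11^4.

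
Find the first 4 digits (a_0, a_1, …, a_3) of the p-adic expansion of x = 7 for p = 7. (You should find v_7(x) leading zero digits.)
(a_0, …, a_3) = (0, 1, 0, 0)

v_7(7) = 1, so a_0 = ... = a_0 = 0. Factor out: x = 7^1 · u with u = 1 a unit in ℤ_7. Expand u iteratively via a_{v+i} = u_i mod 7, u_{i+1} = (u_i − a_{v+i})/7:
  u_0 = 1;  a_1 = 1;  u_1 = (u_0 − 1)/7 = 0
  u_1 = 0;  a_2 = 0;  u_2 = (u_1 − 0)/7 = 0
  u_2 = 0;  a_3 = 0;  u_3 = (u_2 − 0)/7 = 0
Digits: (0, 1, 0, 0).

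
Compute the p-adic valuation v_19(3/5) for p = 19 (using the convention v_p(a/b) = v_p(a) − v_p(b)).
v_19(3/5) = 0

Factor powers of 19 from the numerator and denominator of the reduced fraction: 3 = 19^0 · 3 and 5 = 19^0 · 5. Apply v_p(a/b) = v_p(a) − v_p(b): v_19(3/5) = 0 − 0 = 0.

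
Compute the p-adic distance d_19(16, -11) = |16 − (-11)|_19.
d_19(16, -11) = 1

Step 1 — x − y = 16 − (-11) = 27. Step 2 — v_19(27) = 0 (factor: 27 = (19^0 · 27); the sign does not affect v_p). Step 3 — |x − y|_19 = 19^{0} = 1.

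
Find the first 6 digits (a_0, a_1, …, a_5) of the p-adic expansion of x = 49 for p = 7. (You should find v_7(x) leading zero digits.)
(a_0, …, a_5) = (0, 0, 1, 0, 0, 0)

v_7(49) = 2, so a_0 = ... = a_1 = 0. Factor out: x = 7^2 · u with u = 1 a unit in ℤ_7. Expand u iteratively via a_{v+i} = u_i mod 7, u_{i+1} = (u_i − a_{v+i})/7:
  u_0 = 1;  a_2 = 1;  u_1 = (u_0 − 1)/7 = 0
  u_1 = 0;  a_3 = 0;  u_2 = (u_1 − 0)/7 = 0
  u_2 = 0;  a_4 = 0;  u_3 = (u_2 − 0)/7 = 0
  u_3 = 0;  a_5 = 0;  u_4 = (u_3 − 0)/7 = 0
Digits: (0, 0, 1, 0, 0, 0).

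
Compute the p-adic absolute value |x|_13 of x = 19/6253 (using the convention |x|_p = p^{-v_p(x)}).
|19/6253|_13 = 169

Step 1 — compute v_13(x) by factoring powers of 13 out of the numerator and denominator: v_13(19/6253) = -2. Step 2 — apply |x|_p = p^{-v_p(x)} = 13^{2} = 169.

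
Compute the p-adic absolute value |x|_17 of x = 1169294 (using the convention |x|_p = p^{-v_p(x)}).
|1169294|_17 = 1/83521

Step 1 — compute v_17(x) by factoring powers of 17 out of the numerator and denominator: v_17(1169294) = 4. Step 2 — apply |x|_p = p^{-v_p(x)} = 17^{-4} = 1/83521.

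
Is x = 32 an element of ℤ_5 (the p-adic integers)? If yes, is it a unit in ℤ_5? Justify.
x ∈ ℤ_5^× (unit); v_5(x) = 0

ℤ_5 = {x ∈ ℚ_5 : v_5(x) ≥ 0} and ℤ_5^× = {x ∈ ℤ_5 : v_5(x) = 0}. Here v_5(32) = v_5(num) − v_5(den) = 0; compare against these criteria.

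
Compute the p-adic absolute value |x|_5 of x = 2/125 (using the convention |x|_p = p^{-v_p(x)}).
|2/125|_5 = 125

Step 1 — compute v_5(x) by factoring powers of 5 out of the numerator and denominator: v_5(2/125) = -3. Step 2 — apply |x|_p = p^{-v_p(x)} = 5^{3} = 125.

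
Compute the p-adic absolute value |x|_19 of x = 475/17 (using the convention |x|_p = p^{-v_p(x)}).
|475/17|_19 = 1/19

Step 1 — compute v_19(x) by factoring powers of 19 out of the numerator and denominator: v_19(475/17) = 1. Step 2 — apply |x|_p = p^{-v_p(x)} = 19^{-1} = 1/19.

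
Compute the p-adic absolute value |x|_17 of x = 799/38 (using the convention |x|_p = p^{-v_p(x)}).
|799/38|_17 = 1/17

Step 1 — compute v_17(x) by factoring powers of 17 out of the numerator and denominator: v_17(799/38) = 1. Step 2 — apply |x|_p = p^{-v_p(x)} = 17^{-1} = 1/17.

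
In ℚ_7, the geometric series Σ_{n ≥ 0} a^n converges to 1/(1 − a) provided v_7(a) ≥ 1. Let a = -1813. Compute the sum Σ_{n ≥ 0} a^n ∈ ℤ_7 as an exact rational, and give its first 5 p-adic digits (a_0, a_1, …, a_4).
Σ a^n = 1/(1 − a) = 1/1814;  first 5 digits = (1, 0, 5, 1, 3)

v_7(a) = 2 ≥ 1, so the series converges in ℤ_7 to 1/(1 − a) = 1/(1 − (-1813)) = 1/1814. Expand this rational in ℤ_7: compute digits iteratively via d_i = x_i mod 7, x_{i+1} = (x_i − d_i)/7. The first 5 digits are (1, 0, 5, 1, 3).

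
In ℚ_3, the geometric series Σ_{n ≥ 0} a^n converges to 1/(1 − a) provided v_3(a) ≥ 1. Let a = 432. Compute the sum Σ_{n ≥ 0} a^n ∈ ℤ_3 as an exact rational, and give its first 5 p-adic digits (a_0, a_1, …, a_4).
Σ a^n = 1/(1 − a) = -1/431;  first 5 digits = (1, 0, 0, 1, 2)

v_3(a) = 3 ≥ 1, so the series converges in ℤ_3 to 1/(1 − a) = 1/(1 − 432) = -1/431. Expand this rational in ℤ_3: compute digits iteratively via d_i = x_i mod 3, x_{i+1} = (x_i − d_i)/3. The first 5 digits are (1, 0, 0, 1, 2).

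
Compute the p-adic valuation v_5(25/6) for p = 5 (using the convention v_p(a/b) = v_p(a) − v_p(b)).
v_5(25/6) = 2

Factor powers of 5 from the numerator and denominator of the reduced fraction: 25 = 5^2 · 1 and 6 = 5^0 · 6. Apply v_p(a/b) = v_p(a) − v_p(b): v_5(25/6) = 2 − 0 = 2.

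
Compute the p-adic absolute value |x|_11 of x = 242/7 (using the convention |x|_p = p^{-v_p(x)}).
|242/7|_11 = 1/121

Step 1 — compute v_11(x) by factoring powers of 11 out of the numerator and denominator: v_11(242/7) = 2. Step 2 — apply |x|_p = p^{-v_p(x)} = 11^{-2} = 1/121.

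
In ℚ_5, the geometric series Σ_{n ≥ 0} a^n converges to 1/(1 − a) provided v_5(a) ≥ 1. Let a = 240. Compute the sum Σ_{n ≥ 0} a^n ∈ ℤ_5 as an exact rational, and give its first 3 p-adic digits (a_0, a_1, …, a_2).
Σ a^n = 1/(1 − a) = -1/239;  first 3 digits = (1, 3, 3)

v_5(a) = 1 ≥ 1, so the series converges in ℤ_5 to 1/(1 − a) = 1/(1 − 240) = -1/239. Expand this rational in ℤ_5: compute digits iteratively via d_i = x_i mod 5, x_{i+1} = (x_i − d_i)/5. The first 3 digits are (1, 3, 3).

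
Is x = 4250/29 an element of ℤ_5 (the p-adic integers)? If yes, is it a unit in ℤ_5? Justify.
x ∈ ℤ_5 but not a unit; v_5(x) = 3 > 0

ℤ_5 = {x ∈ ℚ_5 : v_5(x) ≥ 0} and ℤ_5^× = {x ∈ ℤ_5 : v_5(x) = 0}. Here v_5(4250/29) = v_5(num) − v_5(den) = 3; compare against these criteria.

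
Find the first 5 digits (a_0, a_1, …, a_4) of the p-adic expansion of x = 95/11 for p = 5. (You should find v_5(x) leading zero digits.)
(a_0, …, a_4) = (0, 4, 0, 4, 1)

v_5(95/11) = 1, so a_0 = ... = a_0 = 0. Factor out: x = 5^1 · u with u = 19/11 a unit in ℤ_5. Expand u iteratively via a_{v+i} = u_i mod 5, u_{i+1} = (u_i − a_{v+i})/5:
  u_0 = 19/11;  a_1 = 4;  u_1 = (u_0 − 4)/5 = -5/11
  u_1 = -5/11;  a_2 = 0;  u_2 = (u_1 − 0)/5 = -1/11
  u_2 = -1/11;  a_3 = 4;  u_3 = (u_2 − 4)/5 = -9/11
  u_3 = -9/11;  a_4 = 1;  u_4 = (u_3 − 1)/5 = -4/11
Digits: (0, 4, 0, 4, 1).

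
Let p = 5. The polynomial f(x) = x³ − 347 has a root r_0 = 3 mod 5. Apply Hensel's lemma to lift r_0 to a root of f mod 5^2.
r_1 = 13 (mod 25)

Hensel: r_{i+1} = r_i − f(r_i)/f′(r_i) mod 5^{i+2}, where f′(x) = 3x². Iterate:
  r_0 = 3 (mod 5)
  r_1 = 13 (mod 25)
Final: r = 13 with f(r) ≡ 0 mod 5^2.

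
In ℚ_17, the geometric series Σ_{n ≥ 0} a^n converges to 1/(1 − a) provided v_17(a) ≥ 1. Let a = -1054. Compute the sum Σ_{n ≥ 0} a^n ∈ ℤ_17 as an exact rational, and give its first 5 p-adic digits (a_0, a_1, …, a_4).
Σ a^n = 1/(1 − a) = 1/1055;  first 5 digits = (1, 6, 15, 16, 5)

v_17(a) = 1 ≥ 1, so the series converges in ℤ_17 to 1/(1 − a) = 1/(1 − (-1054)) = 1/1055. Expand this rational in ℤ_17: compute digits iteratively via d_i = x_i mod 17, x_{i+1} = (x_i − d_i)/17. The first 5 digits are (1, 6, 15, 16, 5).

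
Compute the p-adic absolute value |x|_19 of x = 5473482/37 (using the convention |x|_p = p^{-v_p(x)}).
|5473482/37|_19 = 1/130321

Step 1 — compute v_19(x) by factoring powers of 19 out of the numerator and denominator: v_19(5473482/37) = 4. Step 2 — apply |x|_p = p^{-v_p(x)} = 19^{-4} = 1/130321.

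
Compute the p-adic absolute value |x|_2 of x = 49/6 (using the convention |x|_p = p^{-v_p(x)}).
|49/6|_2 = 2

Step 1 — compute v_2(x) by factoring powers of 2 out of the numerator and denominator: v_2(49/6) = -1. Step 2 — apply |x|_p = p^{-v_p(x)} = 2^{1} = 2.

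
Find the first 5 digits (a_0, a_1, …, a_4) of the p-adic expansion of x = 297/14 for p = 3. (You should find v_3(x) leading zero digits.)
(a_0, …, a_4) = (0, 0, 0, 1, 1)

v_3(297/14) = 3, so a_0 = ... = a_2 = 0. Factor out: x = 3^3 · u with u = 11/14 a unit in ℤ_3. Expand u iteratively via a_{v+i} = u_i mod 3, u_{i+1} = (u_i − a_{v+i})/3:
  u_0 = 11/14;  a_3 = 1;  u_1 = (u_0 − 1)/3 = -1/14
  u_1 = -1/14;  a_4 = 1;  u_2 = (u_1 − 1)/3 = -5/14
Digits: (0, 0, 0, 1, 1).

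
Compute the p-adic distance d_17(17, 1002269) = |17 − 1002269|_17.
d_17(17, 1002269) = 1/83521

Step 1 — x − y = 17 − 1002269 = -1002252. Step 2 — v_17(-1002252) = 4 (factor: -1002252 = −(17^4 · 12); the sign does not affect v_p). Step 3 — |x − y|_17 = 17^{-4} = 1/83521.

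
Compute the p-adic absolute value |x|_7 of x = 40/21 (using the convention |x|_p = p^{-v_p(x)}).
|40/21|_7 = 7

Step 1 — compute v_7(x) by factoring powers of 7 out of the numerator and denominator: v_7(40/21) = -1. Step 2 — apply |x|_p = p^{-v_p(x)} = 7^{1} = 7.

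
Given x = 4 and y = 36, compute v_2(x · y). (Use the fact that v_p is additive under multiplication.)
v_2(144) = 4

v_p(x) = 2 (factor: 4 = 2^2 · 1); v_p(y) = 2 (factor: 36 = 2^2 · 9). Additivity: v_p(xy) = v_p(x) + v_p(y) = 2 + 2 = 4. (Direct check: xy = 144 = 2^4 · (9).)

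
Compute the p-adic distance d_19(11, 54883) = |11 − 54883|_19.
d_19(11, 54883) = 1/6859

Step 1 — x − y = 11 − 54883 = -54872. Step 2 — v_19(-54872) = 3 (factor: -54872 = −(19^3 · 8); the sign does not affect v_p). Step 3 — |x − y|_19 = 19^{-3} = 1/6859.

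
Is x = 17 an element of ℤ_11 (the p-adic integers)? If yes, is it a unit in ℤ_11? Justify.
x ∈ ℤ_11^× (unit); v_11(x) = 0

ℤ_11 = {x ∈ ℚ_11 : v_11(x) ≥ 0} and ℤ_11^× = {x ∈ ℤ_11 : v_11(x) = 0}. Here v_11(17) = v_11(num) − v_11(den) = 0; compare against these criteria.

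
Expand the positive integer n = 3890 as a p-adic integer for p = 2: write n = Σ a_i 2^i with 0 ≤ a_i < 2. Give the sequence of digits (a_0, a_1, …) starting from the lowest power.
(a_0, a_1, …) = (0, 1, 0, 0, 1, 1, 0, 0, 1, 1, 1, 1)

Repeated division by 2 gives the digits low-to-high: 3890 = 1·2^1 + 1·2^4 + 1·2^5 + 1·2^8 + 1·2^9 + 1·2^10 + 1·2^11. Digit sequence: (0, 1, 0, 0, 1, 1, 0, 0, 1, 1, 1, 1).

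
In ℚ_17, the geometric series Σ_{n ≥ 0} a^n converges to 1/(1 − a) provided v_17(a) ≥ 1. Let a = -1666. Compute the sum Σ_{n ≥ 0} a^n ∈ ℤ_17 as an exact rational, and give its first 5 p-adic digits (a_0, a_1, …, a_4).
Σ a^n = 1/(1 − a) = 1/1667;  first 5 digits = (1, 4, 10, 16, 4)

v_17(a) = 1 ≥ 1, so the series converges in ℤ_17 to 1/(1 − a) = 1/(1 − (-1666)) = 1/1667. Expand this rational in ℤ_17: compute digits iteratively via d_i = x_i mod 17, x_{i+1} = (x_i − d_i)/17. The first 5 digits are (1, 4, 10, 16, 4).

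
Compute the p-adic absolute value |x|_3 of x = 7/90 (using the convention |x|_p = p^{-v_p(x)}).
|7/90|_3 = 9

Step 1 — compute v_3(x) by factoring powers of 3 out of the numerator and denominator: v_3(7/90) = -2. Step 2 — apply |x|_p = p^{-v_p(x)} = 3^{2} = 9.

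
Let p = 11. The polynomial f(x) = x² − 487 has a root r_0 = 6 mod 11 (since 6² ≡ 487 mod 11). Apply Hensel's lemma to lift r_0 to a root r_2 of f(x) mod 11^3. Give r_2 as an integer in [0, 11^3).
r_2 = 1062 (mod 1331)

Hensel's recurrence: r_{i+1} = r_i − f(r_i)·(f′(r_i))^{-1} mod 11^{i+2}, with f′(x) = 2x. Iterate:
  r_0 = 6 (mod 11)
  r_1 = 94 (mod 121)
  r_2 = 1062 (mod 1331)
Final: r_2 = 1062, and one checks f(r_2) ≡ 0 mod 11^3.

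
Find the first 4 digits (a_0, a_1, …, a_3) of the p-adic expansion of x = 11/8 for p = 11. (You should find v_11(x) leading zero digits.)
(a_0, …, a_3) = (0, 7, 9, 6)

v_11(11/8) = 1, so a_0 = ... = a_0 = 0. Factor out: x = 11^1 · u with u = 1/8 a unit in ℤ_11. Expand u iteratively via a_{v+i} = u_i mod 11, u_{i+1} = (u_i − a_{v+i})/11:
  u_0 = 1/8;  a_1 = 7;  u_1 = (u_0 − 7)/11 = -5/8
  u_1 = -5/8;  a_2 = 9;  u_2 = (u_1 − 9)/11 = -7/8
  u_2 = -7/8;  a_3 = 6;  u_3 = (u_2 − 6)/11 = -5/8
Digits: (0, 7, 9, 6).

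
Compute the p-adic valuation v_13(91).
v_13(91) = 1

v_13(n) is the largest exponent k such that 13^k divides n. Factor out: 91 = 13^1 · 7. (Sign doesn't affect v_p.) So v_13(91) = 1.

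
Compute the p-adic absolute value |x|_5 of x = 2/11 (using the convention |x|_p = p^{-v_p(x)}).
|2/11|_5 = 1

Step 1 — compute v_5(x) by factoring powers of 5 out of the numerator and denominator: v_5(2/11) = 0. Step 2 — apply |x|_p = p^{-v_p(x)} = 5^{0} = 1.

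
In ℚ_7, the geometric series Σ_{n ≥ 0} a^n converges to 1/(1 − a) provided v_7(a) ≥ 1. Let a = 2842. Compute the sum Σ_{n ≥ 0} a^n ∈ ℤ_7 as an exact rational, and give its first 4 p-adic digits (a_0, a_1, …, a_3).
Σ a^n = 1/(1 − a) = -1/2841;  first 4 digits = (1, 0, 2, 1)

v_7(a) = 2 ≥ 1, so the series converges in ℤ_7 to 1/(1 − a) = 1/(1 − 2842) = -1/2841. Expand this rational in ℤ_7: compute digits iteratively via d_i = x_i mod 7, x_{i+1} = (x_i − d_i)/7. The first 4 digits are (1, 0, 2, 1).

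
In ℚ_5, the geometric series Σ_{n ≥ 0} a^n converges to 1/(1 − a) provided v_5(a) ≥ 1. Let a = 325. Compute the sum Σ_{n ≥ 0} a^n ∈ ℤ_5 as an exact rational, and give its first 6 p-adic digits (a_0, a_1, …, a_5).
Σ a^n = 1/(1 − a) = -1/324;  first 6 digits = (1, 0, 3, 2, 4, 3)

v_5(a) = 2 ≥ 1, so the series converges in ℤ_5 to 1/(1 − a) = 1/(1 − 325) = -1/324. Expand this rational in ℤ_5: compute digits iteratively via d_i = x_i mod 5, x_{i+1} = (x_i − d_i)/5. The first 6 digits are (1, 0, 3, 2, 4, 3).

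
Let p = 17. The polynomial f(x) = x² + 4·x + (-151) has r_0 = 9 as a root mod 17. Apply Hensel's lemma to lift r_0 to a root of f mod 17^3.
r_2 = 4582 (mod 4913)

Hensel: r_{i+1} = r_i − f(r_i)·(f′(r_i))^{-1} mod 17^{i+2}, f′(x) = 2x + 4. Iterate:
  r_0 = 9 (mod 17)
  r_1 = 247 (mod 289)
  r_2 = 4582 (mod 4913)
Final: r = 4582 satisfies f(r) ≡ 0 mod 17^3.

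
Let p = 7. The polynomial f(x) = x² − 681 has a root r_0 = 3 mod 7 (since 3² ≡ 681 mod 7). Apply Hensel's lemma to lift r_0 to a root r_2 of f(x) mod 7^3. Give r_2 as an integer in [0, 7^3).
r_2 = 311 (mod 343)

Hensel's recurrence: r_{i+1} = r_i − f(r_i)·(f′(r_i))^{-1} mod 7^{i+2}, with f′(x) = 2x. Iterate:
  r_0 = 3 (mod 7)
  r_1 = 17 (mod 49)
  r_2 = 311 (mod 343)
Final: r_2 = 311, and one checks f(r_2) ≡ 0 mod 7^3.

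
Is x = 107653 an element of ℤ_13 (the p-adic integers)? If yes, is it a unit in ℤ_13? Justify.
x ∈ ℤ_13 but not a unit; v_13(x) = 3 > 0

ℤ_13 = {x ∈ ℚ_13 : v_13(x) ≥ 0} and ℤ_13^× = {x ∈ ℤ_13 : v_13(x) = 0}. Here v_13(107653) = v_13(num) − v_13(den) = 3; compare against these criteria.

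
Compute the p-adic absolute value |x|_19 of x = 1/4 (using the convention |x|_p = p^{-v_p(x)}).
|1/4|_19 = 1

Step 1 — compute v_19(x) by factoring powers of 19 out of the numerator and denominator: v_19(1/4) = 0. Step 2 — apply |x|_p = p^{-v_p(x)} = 19^{0} = 1.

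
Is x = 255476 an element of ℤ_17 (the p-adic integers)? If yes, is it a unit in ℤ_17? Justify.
x ∈ ℤ_17 but not a unit; v_17(x) = 3 > 0

ℤ_17 = {x ∈ ℚ_17 : v_17(x) ≥ 0} and ℤ_17^× = {x ∈ ℤ_17 : v_17(x) = 0}. Here v_17(255476) = v_17(num) − v_17(den) = 3; compare against these criteria.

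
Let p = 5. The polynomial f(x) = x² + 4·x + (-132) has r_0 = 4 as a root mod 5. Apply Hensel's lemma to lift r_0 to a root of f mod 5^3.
r_2 = 54 (mod 125)

Hensel: r_{i+1} = r_i − f(r_i)·(f′(r_i))^{-1} mod 5^{i+2}, f′(x) = 2x + 4. Iterate:
  r_0 = 4 (mod 5)
  r_1 = 4 (mod 25)
  r_2 = 54 (mod 125)
Final: r = 54 satisfies f(r) ≡ 0 mod 5^3.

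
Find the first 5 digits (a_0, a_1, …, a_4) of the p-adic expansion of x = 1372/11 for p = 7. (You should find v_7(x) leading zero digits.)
(a_0, …, a_4) = (0, 0, 0, 1, 5)

v_7(1372/11) = 3, so a_0 = ... = a_2 = 0. Factor out: x = 7^3 · u with u = 4/11 a unit in ℤ_7. Expand u iteratively via a_{v+i} = u_i mod 7, u_{i+1} = (u_i − a_{v+i})/7:
  u_0 = 4/11;  a_3 = 1;  u_1 = (u_0 − 1)/7 = -1/11
  u_1 = -1/11;  a_4 = 5;  u_2 = (u_1 − 5)/7 = -8/11
Digits: (0, 0, 0, 1, 5).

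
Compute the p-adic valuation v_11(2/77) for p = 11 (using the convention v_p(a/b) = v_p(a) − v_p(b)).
v_11(2/77) = -1

Factor powers of 11 from the numerator and denominator of the reduced fraction: 2 = 11^0 · 2 and 77 = 11^1 · 7. Apply v_p(a/b) = v_p(a) − v_p(b): v_11(2/77) = 0 − 1 = -1.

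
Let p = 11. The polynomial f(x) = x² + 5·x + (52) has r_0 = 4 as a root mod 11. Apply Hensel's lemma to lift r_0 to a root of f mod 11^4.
r_3 = 565 (mod 14641)

Hensel: r_{i+1} = r_i − f(r_i)·(f′(r_i))^{-1} mod 11^{i+2}, f′(x) = 2x + 5. Iterate:
  r_0 = 4 (mod 11)
  r_1 = 81 (mod 121)
  r_2 = 565 (mod 1331)
  r_3 = 565 (mod 14641)
Final: r = 565 satisfies f(r) ≡ 0 mod 11^4.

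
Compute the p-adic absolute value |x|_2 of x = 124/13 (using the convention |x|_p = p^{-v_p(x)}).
|124/13|_2 = 1/4

Step 1 — compute v_2(x) by factoring powers of 2 out of the numerator and denominator: v_2(124/13) = 2. Step 2 — apply |x|_p = p^{-v_p(x)} = 2^{-2} = 1/4.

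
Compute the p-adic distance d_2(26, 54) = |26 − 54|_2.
d_2(26, 54) = 1/4

Step 1 — x − y = 26 − 54 = -28. Step 2 — v_2(-28) = 2 (factor: -28 = −(2^2 · 7); the sign does not affect v_p). Step 3 — |x − y|_2 = 2^{-2} = 1/4.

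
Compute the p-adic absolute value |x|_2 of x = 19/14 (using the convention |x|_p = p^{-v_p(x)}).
|19/14|_2 = 2

Step 1 — compute v_2(x) by factoring powers of 2 out of the numerator and denominator: v_2(19/14) = -1. Step 2 — apply |x|_p = p^{-v_p(x)} = 2^{1} = 2.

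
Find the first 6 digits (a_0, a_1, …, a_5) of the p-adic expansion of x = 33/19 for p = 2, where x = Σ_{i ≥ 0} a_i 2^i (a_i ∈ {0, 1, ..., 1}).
(a_0, …, a_5) = (1, 1, 0, 1, 1, 1)

v_2(33/19) = 0 (numerator and denominator both coprime to 2), so x ∈ ℤ_2^×. Compute digits iteratively via a_i = x_i mod 2, x_{i+1} = (x_i − a_i)/2, with x_0 = x:
  x_0 = 33/19;  a_0 = 1;  x_1 = (x_0 − 1)/2 = 7/19
  x_1 = 7/19;  a_1 = 1;  x_2 = (x_1 − 1)/2 = -6/19
  x_2 = -6/19;  a_2 = 0;  x_3 = (x_2 − 0)/2 = -3/19
  x_3 = -3/19;  a_3 = 1;  x_4 = (x_3 − 1)/2 = -11/19
  x_4 = -11/19;  a_4 = 1;  x_5 = (x_4 − 1)/2 = -15/19
  x_5 = -15/19;  a_5 = 1;  x_6 = (x_5 − 1)/2 = -17/19
Digits: (1, 1, 0, 1, 1, 1).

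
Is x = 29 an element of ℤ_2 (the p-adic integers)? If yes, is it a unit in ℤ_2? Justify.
x ∈ ℤ_2^× (unit); v_2(x) = 0

ℤ_2 = {x ∈ ℚ_2 : v_2(x) ≥ 0} and ℤ_2^× = {x ∈ ℤ_2 : v_2(x) = 0}. Here v_2(29) = v_2(num) − v_2(den) = 0; compare against these criteria.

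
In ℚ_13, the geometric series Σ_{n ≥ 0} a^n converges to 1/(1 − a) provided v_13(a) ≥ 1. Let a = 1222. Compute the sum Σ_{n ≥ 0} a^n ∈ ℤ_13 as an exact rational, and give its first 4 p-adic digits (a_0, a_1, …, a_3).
Σ a^n = 1/(1 − a) = -1/1221;  first 4 digits = (1, 3, 3, 5)

v_13(a) = 1 ≥ 1, so the series converges in ℤ_13 to 1/(1 − a) = 1/(1 − 1222) = -1/1221. Expand this rational in ℤ_13: compute digits iteratively via d_i = x_i mod 13, x_{i+1} = (x_i − d_i)/13. The first 4 digits are (1, 3, 3, 5).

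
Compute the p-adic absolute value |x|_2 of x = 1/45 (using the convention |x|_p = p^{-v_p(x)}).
|1/45|_2 = 1

Step 1 — compute v_2(x) by factoring powers of 2 out of the numerator and denominator: v_2(1/45) = 0. Step 2 — apply |x|_p = p^{-v_p(x)} = 2^{0} = 1.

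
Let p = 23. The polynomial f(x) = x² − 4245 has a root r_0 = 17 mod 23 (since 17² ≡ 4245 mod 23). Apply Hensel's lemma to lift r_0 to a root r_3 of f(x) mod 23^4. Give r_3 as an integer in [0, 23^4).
r_3 = 262424 (mod 279841)

Hensel's recurrence: r_{i+1} = r_i − f(r_i)·(f′(r_i))^{-1} mod 23^{i+2}, with f′(x) = 2x. Iterate:
  r_0 = 17 (mod 23)
  r_1 = 40 (mod 529)
  r_2 = 6917 (mod 12167)
  r_3 = 262424 (mod 279841)
Final: r_3 = 262424, and one checks f(r_3) ≡ 0 mod 23^4.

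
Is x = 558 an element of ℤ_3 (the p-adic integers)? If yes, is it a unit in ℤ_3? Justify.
x ∈ ℤ_3 but not a unit; v_3(x) = 2 > 0

ℤ_3 = {x ∈ ℚ_3 : v_3(x) ≥ 0} and ℤ_3^× = {x ∈ ℤ_3 : v_3(x) = 0}. Here v_3(558) = v_3(num) − v_3(den) = 2; compare against these criteria.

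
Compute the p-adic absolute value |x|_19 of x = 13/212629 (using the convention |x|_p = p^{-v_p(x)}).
|13/212629|_19 = 6859

Step 1 — compute v_19(x) by factoring powers of 19 out of the numerator and denominator: v_19(13/212629) = -3. Step 2 — apply |x|_p = p^{-v_p(x)} = 19^{3} = 6859.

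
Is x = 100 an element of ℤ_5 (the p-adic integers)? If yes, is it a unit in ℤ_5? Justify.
x ∈ ℤ_5 but not a unit; v_5(x) = 2 > 0

ℤ_5 = {x ∈ ℚ_5 : v_5(x) ≥ 0} and ℤ_5^× = {x ∈ ℤ_5 : v_5(x) = 0}. Here v_5(100) = v_5(num) − v_5(den) = 2; compare against these criteria.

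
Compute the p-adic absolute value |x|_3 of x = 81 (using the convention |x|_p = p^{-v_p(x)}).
|81|_3 = 1/81

Step 1 — compute v_3(x) by factoring powers of 3 out of the numerator and denominator: v_3(81) = 4. Step 2 — apply |x|_p = p^{-v_p(x)} = 3^{-4} = 1/81.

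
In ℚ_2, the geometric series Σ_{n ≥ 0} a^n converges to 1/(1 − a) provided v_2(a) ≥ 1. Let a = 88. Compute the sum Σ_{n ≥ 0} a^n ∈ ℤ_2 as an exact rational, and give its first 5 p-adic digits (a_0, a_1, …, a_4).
Σ a^n = 1/(1 − a) = -1/87;  first 5 digits = (1, 0, 0, 1, 1)

v_2(a) = 3 ≥ 1, so the series converges in ℤ_2 to 1/(1 − a) = 1/(1 − 88) = -1/87. Expand this rational in ℤ_2: compute digits iteratively via d_i = x_i mod 2, x_{i+1} = (x_i − d_i)/2. The first 5 digits are (1, 0, 0, 1, 1).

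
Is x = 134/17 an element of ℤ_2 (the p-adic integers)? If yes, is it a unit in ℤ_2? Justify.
x ∈ ℤ_2 but not a unit; v_2(x) = 1 > 0

ℤ_2 = {x ∈ ℚ_2 : v_2(x) ≥ 0} and ℤ_2^× = {x ∈ ℤ_2 : v_2(x) = 0}. Here v_2(134/17) = v_2(num) − v_2(den) = 1; compare against these criteria.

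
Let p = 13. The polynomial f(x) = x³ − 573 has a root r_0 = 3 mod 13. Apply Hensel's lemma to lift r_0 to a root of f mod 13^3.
r_2 = 1225 (mod 2197)

Hensel: r_{i+1} = r_i − f(r_i)/f′(r_i) mod 13^{i+2}, where f′(x) = 3x². Iterate:
  r_0 = 3 (mod 13)
  r_1 = 42 (mod 169)
  r_2 = 1225 (mod 2197)
Final: r = 1225 with f(r) ≡ 0 mod 13^3.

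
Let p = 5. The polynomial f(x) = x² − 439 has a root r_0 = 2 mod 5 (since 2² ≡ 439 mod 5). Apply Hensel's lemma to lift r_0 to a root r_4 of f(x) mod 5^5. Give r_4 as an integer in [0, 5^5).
r_4 = 2117 (mod 3125)

Hensel's recurrence: r_{i+1} = r_i − f(r_i)·(f′(r_i))^{-1} mod 5^{i+2}, with f′(x) = 2x. Iterate:
  r_0 = 2 (mod 5)
  r_1 = 17 (mod 25)
  r_2 = 117 (mod 125)
  r_3 = 242 (mod 625)
  r_4 = 2117 (mod 3125)
Final: r_4 = 2117, and one checks f(r_4) ≡ 0 mod 5^5.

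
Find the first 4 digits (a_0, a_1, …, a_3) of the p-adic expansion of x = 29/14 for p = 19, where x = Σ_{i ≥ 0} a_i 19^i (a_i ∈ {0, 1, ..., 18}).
(a_0, …, a_3) = (17, 6, 1, 4)

v_19(29/14) = 0 (numerator and denominator both coprime to 19), so x ∈ ℤ_19^×. Compute digits iteratively via a_i = x_i mod 19, x_{i+1} = (x_i − a_i)/19, with x_0 = x:
  x_0 = 29/14;  a_0 = 17;  x_1 = (x_0 − 17)/19 = -11/14
  x_1 = -11/14;  a_1 = 6;  x_2 = (x_1 − 6)/19 = -5/14
  x_2 = -5/14;  a_2 = 1;  x_3 = (x_2 − 1)/19 = -1/14
  x_3 = -1/14;  a_3 = 4;  x_4 = (x_3 − 4)/19 = -3/14
Digits: (17, 6, 1, 4).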